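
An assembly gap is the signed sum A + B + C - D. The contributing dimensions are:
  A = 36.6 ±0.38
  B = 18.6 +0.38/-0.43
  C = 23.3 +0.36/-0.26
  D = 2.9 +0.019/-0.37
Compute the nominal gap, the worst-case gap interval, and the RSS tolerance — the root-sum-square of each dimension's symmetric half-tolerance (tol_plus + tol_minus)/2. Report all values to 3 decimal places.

nominal=75.600 wc=[74.511,77.090] rss=0.665

Stack each dimension's contribution:
  +A: nom +36.600 → Σnom=36.600; wc +0.380/-0.380 → slack +0.380/-0.380; half-tol=0.380, Σhalf²=0.144400
  +B: nom +18.600 → Σnom=55.200; wc +0.380/-0.430 → slack +0.760/-0.810; half-tol=0.405, Σhalf²=0.308425
  +C: nom +23.300 → Σnom=78.500; wc +0.360/-0.260 → slack +1.120/-1.070; half-tol=0.310, Σhalf²=0.404525
  -D: nom -2.900 → Σnom=75.600; wc +0.370/-0.019 → slack +1.490/-1.089; half-tol=0.195, Σhalf²=0.442355
Nominal = 75.600. Worst-case = [75.600 - 1.089, 75.600 + 1.490] = [74.511, 77.090]. RSS = √0.442355 = 0.665.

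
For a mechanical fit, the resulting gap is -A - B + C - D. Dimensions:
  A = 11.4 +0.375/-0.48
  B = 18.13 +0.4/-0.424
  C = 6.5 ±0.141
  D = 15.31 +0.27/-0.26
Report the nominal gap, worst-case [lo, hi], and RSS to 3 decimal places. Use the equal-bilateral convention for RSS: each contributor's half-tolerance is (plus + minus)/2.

nominal=-38.340 wc=[-39.526,-37.035] rss=0.665

Stack each dimension's contribution:
  -A: nom -11.400 → Σnom=-11.400; wc +0.480/-0.375 → slack +0.480/-0.375; half-tol=0.427, Σhalf²=0.182756
  -B: nom -18.130 → Σnom=-29.530; wc +0.424/-0.400 → slack +0.904/-0.775; half-tol=0.412, Σhalf²=0.352500
  +C: nom +6.500 → Σnom=-23.030; wc +0.141/-0.141 → slack +1.045/-0.916; half-tol=0.141, Σhalf²=0.372381
  -D: nom -15.310 → Σnom=-38.340; wc +0.260/-0.270 → slack +1.305/-1.186; half-tol=0.265, Σhalf²=0.442606
Nominal = -38.340. Worst-case = [-38.340 - 1.186, -38.340 + 1.305] = [-39.526, -37.035]. RSS = √0.442606 = 0.665.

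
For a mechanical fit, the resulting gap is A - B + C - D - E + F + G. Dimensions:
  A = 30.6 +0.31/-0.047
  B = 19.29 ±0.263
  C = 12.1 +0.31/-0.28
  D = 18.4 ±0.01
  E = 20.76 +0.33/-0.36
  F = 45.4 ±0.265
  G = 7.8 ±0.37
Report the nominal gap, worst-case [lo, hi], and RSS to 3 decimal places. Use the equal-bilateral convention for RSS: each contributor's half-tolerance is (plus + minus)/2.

nominal=37.450 wc=[35.885,39.338] rss=0.717

Stack each dimension's contribution:
  +A: nom +30.600 → Σnom=30.600; wc +0.310/-0.047 → slack +0.310/-0.047; half-tol=0.178, Σhalf²=0.031862
  -B: nom -19.290 → Σnom=11.310; wc +0.263/-0.263 → slack +0.573/-0.310; half-tol=0.263, Σhalf²=0.101031
  +C: nom +12.100 → Σnom=23.410; wc +0.310/-0.280 → slack +0.883/-0.590; half-tol=0.295, Σhalf²=0.188056
  -D: nom -18.400 → Σnom=5.010; wc +0.010/-0.010 → slack +0.893/-0.600; half-tol=0.010, Σhalf²=0.188156
  -E: nom -20.760 → Σnom=-15.750; wc +0.360/-0.330 → slack +1.253/-0.930; half-tol=0.345, Σhalf²=0.307181
  +F: nom +45.400 → Σnom=29.650; wc +0.265/-0.265 → slack +1.518/-1.195; half-tol=0.265, Σhalf²=0.377406
  +G: nom +7.800 → Σnom=37.450; wc +0.370/-0.370 → slack +1.888/-1.565; half-tol=0.370, Σhalf²=0.514306
Nominal = 37.450. Worst-case = [37.450 - 1.565, 37.450 + 1.888] = [35.885, 39.338]. RSS = √0.514306 = 0.717.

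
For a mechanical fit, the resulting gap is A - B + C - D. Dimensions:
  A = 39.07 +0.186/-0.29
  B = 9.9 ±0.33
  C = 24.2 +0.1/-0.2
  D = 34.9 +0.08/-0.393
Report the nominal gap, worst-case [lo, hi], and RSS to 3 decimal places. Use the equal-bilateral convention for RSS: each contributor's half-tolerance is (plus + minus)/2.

nominal=18.470 wc=[17.570,19.479] rss=0.494

Stack each dimension's contribution:
  +A: nom +39.070 → Σnom=39.070; wc +0.186/-0.290 → slack +0.186/-0.290; half-tol=0.238, Σhalf²=0.056644
  -B: nom -9.900 → Σnom=29.170; wc +0.330/-0.330 → slack +0.516/-0.620; half-tol=0.330, Σhalf²=0.165544
  +C: nom +24.200 → Σnom=53.370; wc +0.100/-0.200 → slack +0.616/-0.820; half-tol=0.150, Σhalf²=0.188044
  -D: nom -34.900 → Σnom=18.470; wc +0.393/-0.080 → slack +1.009/-0.900; half-tol=0.237, Σhalf²=0.243976
Nominal = 18.470. Worst-case = [18.470 - 0.900, 18.470 + 1.009] = [17.570, 19.479]. RSS = √0.243976 = 0.494.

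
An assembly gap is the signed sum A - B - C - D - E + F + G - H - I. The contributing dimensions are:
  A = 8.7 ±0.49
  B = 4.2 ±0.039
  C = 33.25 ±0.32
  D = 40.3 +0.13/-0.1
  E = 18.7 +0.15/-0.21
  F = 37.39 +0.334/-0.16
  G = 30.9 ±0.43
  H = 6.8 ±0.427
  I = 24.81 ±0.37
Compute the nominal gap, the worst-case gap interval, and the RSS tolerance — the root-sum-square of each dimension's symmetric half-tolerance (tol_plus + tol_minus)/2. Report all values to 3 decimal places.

Stack each dimension's contribution:
  +A: nom +8.700 → Σnom=8.700; wc +0.490/-0.490 → slack +0.490/-0.490; half-tol=0.490, Σhalf²=0.240100
  -B: nom -4.200 → Σnom=4.500; wc +0.039/-0.039 → slack +0.529/-0.529; half-tol=0.039, Σhalf²=0.241621
  -C: nom -33.250 → Σnom=-28.750; wc +0.320/-0.320 → slack +0.849/-0.849; half-tol=0.320, Σhalf²=0.344021
  -D: nom -40.300 → Σnom=-69.050; wc +0.100/-0.130 → slack +0.949/-0.979; half-tol=0.115, Σhalf²=0.357246
  -E: nom -18.700 → Σnom=-87.750; wc +0.210/-0.150 → slack +1.159/-1.129; half-tol=0.180, Σhalf²=0.389646
  +F: nom +37.390 → Σnom=-50.360; wc +0.334/-0.160 → slack +1.493/-1.289; half-tol=0.247, Σhalf²=0.450655
  +G: nom +30.900 → Σnom=-19.460; wc +0.430/-0.430 → slack +1.923/-1.719; half-tol=0.430, Σhalf²=0.635555
  -H: nom -6.800 → Σnom=-26.260; wc +0.427/-0.427 → slack +2.350/-2.146; half-tol=0.427, Σhalf²=0.817884
  -I: nom -24.810 → Σnom=-51.070; wc +0.370/-0.370 → slack +2.720/-2.516; half-tol=0.370, Σhalf²=0.954784
Nominal = -51.070. Worst-case = [-51.070 - 2.516, -51.070 + 2.720] = [-53.586, -48.350]. RSS = √0.954784 = 0.977.

nominal=-51.070 wc=[-53.586,-48.350] rss=0.977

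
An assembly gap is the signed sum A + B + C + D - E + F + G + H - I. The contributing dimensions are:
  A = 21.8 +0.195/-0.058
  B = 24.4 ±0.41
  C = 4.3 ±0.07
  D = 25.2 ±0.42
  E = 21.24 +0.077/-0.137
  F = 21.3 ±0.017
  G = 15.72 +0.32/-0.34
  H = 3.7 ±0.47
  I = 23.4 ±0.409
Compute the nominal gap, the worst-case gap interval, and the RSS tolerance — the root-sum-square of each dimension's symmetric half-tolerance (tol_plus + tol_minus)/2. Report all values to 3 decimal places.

Stack each dimension's contribution:
  +A: nom +21.800 → Σnom=21.800; wc +0.195/-0.058 → slack +0.195/-0.058; half-tol=0.127, Σhalf²=0.016002
  +B: nom +24.400 → Σnom=46.200; wc +0.410/-0.410 → slack +0.605/-0.468; half-tol=0.410, Σhalf²=0.184102
  +C: nom +4.300 → Σnom=50.500; wc +0.070/-0.070 → slack +0.675/-0.538; half-tol=0.070, Σhalf²=0.189002
  +D: nom +25.200 → Σnom=75.700; wc +0.420/-0.420 → slack +1.095/-0.958; half-tol=0.420, Σhalf²=0.365402
  -E: nom -21.240 → Σnom=54.460; wc +0.137/-0.077 → slack +1.232/-1.035; half-tol=0.107, Σhalf²=0.376851
  +F: nom +21.300 → Σnom=75.760; wc +0.017/-0.017 → slack +1.249/-1.052; half-tol=0.017, Σhalf²=0.377140
  +G: nom +15.720 → Σnom=91.480; wc +0.320/-0.340 → slack +1.569/-1.392; half-tol=0.330, Σhalf²=0.486040
  +H: nom +3.700 → Σnom=95.180; wc +0.470/-0.470 → slack +2.039/-1.862; half-tol=0.470, Σhalf²=0.706940
  -I: nom -23.400 → Σnom=71.780; wc +0.409/-0.409 → slack +2.448/-2.271; half-tol=0.409, Σhalf²=0.874221
Nominal = 71.780. Worst-case = [71.780 - 2.271, 71.780 + 2.448] = [69.509, 74.228]. RSS = √0.874221 = 0.935.

nominal=71.780 wc=[69.509,74.228] rss=0.935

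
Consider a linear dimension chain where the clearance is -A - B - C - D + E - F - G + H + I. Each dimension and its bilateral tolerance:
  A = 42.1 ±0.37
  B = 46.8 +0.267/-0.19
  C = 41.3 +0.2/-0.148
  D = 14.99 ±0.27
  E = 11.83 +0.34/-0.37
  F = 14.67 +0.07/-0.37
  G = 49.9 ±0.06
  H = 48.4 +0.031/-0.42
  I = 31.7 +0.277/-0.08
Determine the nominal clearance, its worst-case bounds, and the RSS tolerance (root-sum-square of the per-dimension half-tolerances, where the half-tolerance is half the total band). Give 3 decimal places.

nominal=-117.830 wc=[-119.937,-115.774] rss=0.744

Stack each dimension's contribution:
  -A: nom -42.100 → Σnom=-42.100; wc +0.370/-0.370 → slack +0.370/-0.370; half-tol=0.370, Σhalf²=0.136900
  -B: nom -46.800 → Σnom=-88.900; wc +0.190/-0.267 → slack +0.560/-0.637; half-tol=0.229, Σhalf²=0.189112
  -C: nom -41.300 → Σnom=-130.200; wc +0.148/-0.200 → slack +0.708/-0.837; half-tol=0.174, Σhalf²=0.219388
  -D: nom -14.990 → Σnom=-145.190; wc +0.270/-0.270 → slack +0.978/-1.107; half-tol=0.270, Σhalf²=0.292288
  +E: nom +11.830 → Σnom=-133.360; wc +0.340/-0.370 → slack +1.318/-1.477; half-tol=0.355, Σhalf²=0.418313
  -F: nom -14.670 → Σnom=-148.030; wc +0.370/-0.070 → slack +1.688/-1.547; half-tol=0.220, Σhalf²=0.466713
  -G: nom -49.900 → Σnom=-197.930; wc +0.060/-0.060 → slack +1.748/-1.607; half-tol=0.060, Σhalf²=0.470313
  +H: nom +48.400 → Σnom=-149.530; wc +0.031/-0.420 → slack +1.779/-2.027; half-tol=0.225, Σhalf²=0.521164
  +I: nom +31.700 → Σnom=-117.830; wc +0.277/-0.080 → slack +2.056/-2.107; half-tol=0.179, Σhalf²=0.553026
Nominal = -117.830. Worst-case = [-117.830 - 2.107, -117.830 + 2.056] = [-119.937, -115.774]. RSS = √0.553026 = 0.744.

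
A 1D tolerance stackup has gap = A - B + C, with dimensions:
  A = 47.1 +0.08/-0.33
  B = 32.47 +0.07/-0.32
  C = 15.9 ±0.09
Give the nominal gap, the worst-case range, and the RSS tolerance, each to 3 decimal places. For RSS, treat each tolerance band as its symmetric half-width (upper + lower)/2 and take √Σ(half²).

nominal=30.530 wc=[30.040,31.020] rss=0.297

Stack each dimension's contribution:
  +A: nom +47.100 → Σnom=47.100; wc +0.080/-0.330 → slack +0.080/-0.330; half-tol=0.205, Σhalf²=0.042025
  -B: nom -32.470 → Σnom=14.630; wc +0.320/-0.070 → slack +0.400/-0.400; half-tol=0.195, Σhalf²=0.080050
  +C: nom +15.900 → Σnom=30.530; wc +0.090/-0.090 → slack +0.490/-0.490; half-tol=0.090, Σhalf²=0.088150
Nominal = 30.530. Worst-case = [30.530 - 0.490, 30.530 + 0.490] = [30.040, 31.020]. RSS = √0.088150 = 0.297.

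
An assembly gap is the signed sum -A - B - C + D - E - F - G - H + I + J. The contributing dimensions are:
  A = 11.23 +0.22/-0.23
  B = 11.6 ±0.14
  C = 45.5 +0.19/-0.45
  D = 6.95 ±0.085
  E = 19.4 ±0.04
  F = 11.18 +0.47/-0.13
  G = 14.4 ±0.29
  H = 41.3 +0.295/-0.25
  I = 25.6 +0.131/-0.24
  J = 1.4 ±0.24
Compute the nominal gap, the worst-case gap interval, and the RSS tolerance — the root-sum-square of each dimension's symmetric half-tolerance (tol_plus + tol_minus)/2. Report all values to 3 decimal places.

nominal=-120.660 wc=[-122.870,-118.674] rss=0.722

Stack each dimension's contribution:
  -A: nom -11.230 → Σnom=-11.230; wc +0.230/-0.220 → slack +0.230/-0.220; half-tol=0.225, Σhalf²=0.050625
  -B: nom -11.600 → Σnom=-22.830; wc +0.140/-0.140 → slack +0.370/-0.360; half-tol=0.140, Σhalf²=0.070225
  -C: nom -45.500 → Σnom=-68.330; wc +0.450/-0.190 → slack +0.820/-0.550; half-tol=0.320, Σhalf²=0.172625
  +D: nom +6.950 → Σnom=-61.380; wc +0.085/-0.085 → slack +0.905/-0.635; half-tol=0.085, Σhalf²=0.179850
  -E: nom -19.400 → Σnom=-80.780; wc +0.040/-0.040 → slack +0.945/-0.675; half-tol=0.040, Σhalf²=0.181450
  -F: nom -11.180 → Σnom=-91.960; wc +0.130/-0.470 → slack +1.075/-1.145; half-tol=0.300, Σhalf²=0.271450
  -G: nom -14.400 → Σnom=-106.360; wc +0.290/-0.290 → slack +1.365/-1.435; half-tol=0.290, Σhalf²=0.355550
  -H: nom -41.300 → Σnom=-147.660; wc +0.250/-0.295 → slack +1.615/-1.730; half-tol=0.272, Σhalf²=0.429806
  +I: nom +25.600 → Σnom=-122.060; wc +0.131/-0.240 → slack +1.746/-1.970; half-tol=0.185, Σhalf²=0.464216
  +J: nom +1.400 → Σnom=-120.660; wc +0.240/-0.240 → slack +1.986/-2.210; half-tol=0.240, Σhalf²=0.521817
Nominal = -120.660. Worst-case = [-120.660 - 2.210, -120.660 + 1.986] = [-122.870, -118.674]. RSS = √0.521817 = 0.722.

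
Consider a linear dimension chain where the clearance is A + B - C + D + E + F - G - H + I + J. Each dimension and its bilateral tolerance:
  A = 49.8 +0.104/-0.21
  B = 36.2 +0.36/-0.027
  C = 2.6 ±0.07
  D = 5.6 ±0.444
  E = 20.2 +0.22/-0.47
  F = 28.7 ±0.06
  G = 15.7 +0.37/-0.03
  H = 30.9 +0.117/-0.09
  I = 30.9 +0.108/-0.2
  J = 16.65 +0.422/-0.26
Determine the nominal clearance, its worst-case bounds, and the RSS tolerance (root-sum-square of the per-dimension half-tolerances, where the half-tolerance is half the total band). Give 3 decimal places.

nominal=138.850 wc=[136.622,140.758] rss=0.760

Stack each dimension's contribution:
  +A: nom +49.800 → Σnom=49.800; wc +0.104/-0.210 → slack +0.104/-0.210; half-tol=0.157, Σhalf²=0.024649
  +B: nom +36.200 → Σnom=86.000; wc +0.360/-0.027 → slack +0.464/-0.237; half-tol=0.194, Σhalf²=0.062091
  -C: nom -2.600 → Σnom=83.400; wc +0.070/-0.070 → slack +0.534/-0.307; half-tol=0.070, Σhalf²=0.066991
  +D: nom +5.600 → Σnom=89.000; wc +0.444/-0.444 → slack +0.978/-0.751; half-tol=0.444, Σhalf²=0.264127
  +E: nom +20.200 → Σnom=109.200; wc +0.220/-0.470 → slack +1.198/-1.221; half-tol=0.345, Σhalf²=0.383152
  +F: nom +28.700 → Σnom=137.900; wc +0.060/-0.060 → slack +1.258/-1.281; half-tol=0.060, Σhalf²=0.386752
  -G: nom -15.700 → Σnom=122.200; wc +0.030/-0.370 → slack +1.288/-1.651; half-tol=0.200, Σhalf²=0.426752
  -H: nom -30.900 → Σnom=91.300; wc +0.090/-0.117 → slack +1.378/-1.768; half-tol=0.104, Σhalf²=0.437465
  +I: nom +30.900 → Σnom=122.200; wc +0.108/-0.200 → slack +1.486/-1.968; half-tol=0.154, Σhalf²=0.461181
  +J: nom +16.650 → Σnom=138.850; wc +0.422/-0.260 → slack +1.908/-2.228; half-tol=0.341, Σhalf²=0.577462
Nominal = 138.850. Worst-case = [138.850 - 2.228, 138.850 + 1.908] = [136.622, 140.758]. RSS = √0.577462 = 0.760.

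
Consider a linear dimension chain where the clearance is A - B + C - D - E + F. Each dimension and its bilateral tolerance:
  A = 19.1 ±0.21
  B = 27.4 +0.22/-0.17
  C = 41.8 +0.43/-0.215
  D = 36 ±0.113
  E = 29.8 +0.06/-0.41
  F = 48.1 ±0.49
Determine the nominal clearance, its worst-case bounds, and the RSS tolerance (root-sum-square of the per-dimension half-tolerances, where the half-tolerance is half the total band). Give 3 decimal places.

Stack each dimension's contribution:
  +A: nom +19.100 → Σnom=19.100; wc +0.210/-0.210 → slack +0.210/-0.210; half-tol=0.210, Σhalf²=0.044100
  -B: nom -27.400 → Σnom=-8.300; wc +0.170/-0.220 → slack +0.380/-0.430; half-tol=0.195, Σhalf²=0.082125
  +C: nom +41.800 → Σnom=33.500; wc +0.430/-0.215 → slack +0.810/-0.645; half-tol=0.323, Σhalf²=0.186131
  -D: nom -36.000 → Σnom=-2.500; wc +0.113/-0.113 → slack +0.923/-0.758; half-tol=0.113, Σhalf²=0.198900
  -E: nom -29.800 → Σnom=-32.300; wc +0.410/-0.060 → slack +1.333/-0.818; half-tol=0.235, Σhalf²=0.254125
  +F: nom +48.100 → Σnom=15.800; wc +0.490/-0.490 → slack +1.823/-1.308; half-tol=0.490, Σhalf²=0.494225
Nominal = 15.800. Worst-case = [15.800 - 1.308, 15.800 + 1.823] = [14.492, 17.623]. RSS = √0.494225 = 0.703.

nominal=15.800 wc=[14.492,17.623] rss=0.703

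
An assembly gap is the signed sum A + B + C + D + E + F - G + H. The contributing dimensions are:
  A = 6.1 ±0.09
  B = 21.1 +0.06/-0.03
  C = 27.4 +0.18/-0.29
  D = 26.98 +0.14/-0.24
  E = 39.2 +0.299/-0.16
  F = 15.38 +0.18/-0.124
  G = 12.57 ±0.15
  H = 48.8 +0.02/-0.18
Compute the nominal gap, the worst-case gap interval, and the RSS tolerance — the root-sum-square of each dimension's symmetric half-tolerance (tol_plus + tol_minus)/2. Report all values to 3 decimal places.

Stack each dimension's contribution:
  +A: nom +6.100 → Σnom=6.100; wc +0.090/-0.090 → slack +0.090/-0.090; half-tol=0.090, Σhalf²=0.008100
  +B: nom +21.100 → Σnom=27.200; wc +0.060/-0.030 → slack +0.150/-0.120; half-tol=0.045, Σhalf²=0.010125
  +C: nom +27.400 → Σnom=54.600; wc +0.180/-0.290 → slack +0.330/-0.410; half-tol=0.235, Σhalf²=0.065350
  +D: nom +26.980 → Σnom=81.580; wc +0.140/-0.240 → slack +0.470/-0.650; half-tol=0.190, Σhalf²=0.101450
  +E: nom +39.200 → Σnom=120.780; wc +0.299/-0.160 → slack +0.769/-0.810; half-tol=0.229, Σhalf²=0.154120
  +F: nom +15.380 → Σnom=136.160; wc +0.180/-0.124 → slack +0.949/-0.934; half-tol=0.152, Σhalf²=0.177224
  -G: nom -12.570 → Σnom=123.590; wc +0.150/-0.150 → slack +1.099/-1.084; half-tol=0.150, Σhalf²=0.199724
  +H: nom +48.800 → Σnom=172.390; wc +0.020/-0.180 → slack +1.119/-1.264; half-tol=0.100, Σhalf²=0.209724
Nominal = 172.390. Worst-case = [172.390 - 1.264, 172.390 + 1.119] = [171.126, 173.509]. RSS = √0.209724 = 0.458.

nominal=172.390 wc=[171.126,173.509] rss=0.458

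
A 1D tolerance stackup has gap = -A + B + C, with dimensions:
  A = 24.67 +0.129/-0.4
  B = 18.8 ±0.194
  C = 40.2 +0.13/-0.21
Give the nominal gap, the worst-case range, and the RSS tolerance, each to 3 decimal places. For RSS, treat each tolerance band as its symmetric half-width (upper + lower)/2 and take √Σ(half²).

Stack each dimension's contribution:
  -A: nom -24.670 → Σnom=-24.670; wc +0.400/-0.129 → slack +0.400/-0.129; half-tol=0.265, Σhalf²=0.069960
  +B: nom +18.800 → Σnom=-5.870; wc +0.194/-0.194 → slack +0.594/-0.323; half-tol=0.194, Σhalf²=0.107596
  +C: nom +40.200 → Σnom=34.330; wc +0.130/-0.210 → slack +0.724/-0.533; half-tol=0.170, Σhalf²=0.136496
Nominal = 34.330. Worst-case = [34.330 - 0.533, 34.330 + 0.724] = [33.797, 35.054]. RSS = √0.136496 = 0.369.

nominal=34.330 wc=[33.797,35.054] rss=0.369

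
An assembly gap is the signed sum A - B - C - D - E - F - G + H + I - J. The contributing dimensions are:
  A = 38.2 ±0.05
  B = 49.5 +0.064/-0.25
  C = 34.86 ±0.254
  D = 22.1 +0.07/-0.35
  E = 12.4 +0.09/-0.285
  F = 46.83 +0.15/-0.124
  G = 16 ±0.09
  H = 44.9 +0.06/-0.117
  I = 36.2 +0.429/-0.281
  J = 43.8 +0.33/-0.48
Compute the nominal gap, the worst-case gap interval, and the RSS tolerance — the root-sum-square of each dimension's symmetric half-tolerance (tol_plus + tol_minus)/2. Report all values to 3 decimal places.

Stack each dimension's contribution:
  +A: nom +38.200 → Σnom=38.200; wc +0.050/-0.050 → slack +0.050/-0.050; half-tol=0.050, Σhalf²=0.002500
  -B: nom -49.500 → Σnom=-11.300; wc +0.250/-0.064 → slack +0.300/-0.114; half-tol=0.157, Σhalf²=0.027149
  -C: nom -34.860 → Σnom=-46.160; wc +0.254/-0.254 → slack +0.554/-0.368; half-tol=0.254, Σhalf²=0.091665
  -D: nom -22.100 → Σnom=-68.260; wc +0.350/-0.070 → slack +0.904/-0.438; half-tol=0.210, Σhalf²=0.135765
  -E: nom -12.400 → Σnom=-80.660; wc +0.285/-0.090 → slack +1.189/-0.528; half-tol=0.188, Σhalf²=0.170921
  -F: nom -46.830 → Σnom=-127.490; wc +0.124/-0.150 → slack +1.313/-0.678; half-tol=0.137, Σhalf²=0.189690
  -G: nom -16.000 → Σnom=-143.490; wc +0.090/-0.090 → slack +1.403/-0.768; half-tol=0.090, Σhalf²=0.197790
  +H: nom +44.900 → Σnom=-98.590; wc +0.060/-0.117 → slack +1.463/-0.885; half-tol=0.088, Σhalf²=0.205622
  +I: nom +36.200 → Σnom=-62.390; wc +0.429/-0.281 → slack +1.892/-1.166; half-tol=0.355, Σhalf²=0.331647
  -J: nom -43.800 → Σnom=-106.190; wc +0.480/-0.330 → slack +2.372/-1.496; half-tol=0.405, Σhalf²=0.495673
Nominal = -106.190. Worst-case = [-106.190 - 1.496, -106.190 + 2.372] = [-107.686, -103.818]. RSS = √0.495673 = 0.704.

nominal=-106.190 wc=[-107.686,-103.818] rss=0.704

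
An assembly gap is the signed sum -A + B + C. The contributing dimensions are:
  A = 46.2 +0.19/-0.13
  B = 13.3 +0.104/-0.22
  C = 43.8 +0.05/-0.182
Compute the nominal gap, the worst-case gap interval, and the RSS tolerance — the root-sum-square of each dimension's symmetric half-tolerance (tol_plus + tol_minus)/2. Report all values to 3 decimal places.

nominal=10.900 wc=[10.308,11.184] rss=0.256

Stack each dimension's contribution:
  -A: nom -46.200 → Σnom=-46.200; wc +0.130/-0.190 → slack +0.130/-0.190; half-tol=0.160, Σhalf²=0.025600
  +B: nom +13.300 → Σnom=-32.900; wc +0.104/-0.220 → slack +0.234/-0.410; half-tol=0.162, Σhalf²=0.051844
  +C: nom +43.800 → Σnom=10.900; wc +0.050/-0.182 → slack +0.284/-0.592; half-tol=0.116, Σhalf²=0.065300
Nominal = 10.900. Worst-case = [10.900 - 0.592, 10.900 + 0.284] = [10.308, 11.184]. RSS = √0.065300 = 0.256.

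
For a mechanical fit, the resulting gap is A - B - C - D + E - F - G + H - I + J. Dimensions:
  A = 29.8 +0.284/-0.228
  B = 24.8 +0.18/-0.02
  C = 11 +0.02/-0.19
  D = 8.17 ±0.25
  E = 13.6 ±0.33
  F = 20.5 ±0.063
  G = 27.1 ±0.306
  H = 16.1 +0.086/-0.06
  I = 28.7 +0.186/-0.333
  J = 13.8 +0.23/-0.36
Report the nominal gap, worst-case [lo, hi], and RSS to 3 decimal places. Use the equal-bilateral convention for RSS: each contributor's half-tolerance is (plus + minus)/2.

nominal=-46.970 wc=[-48.953,-44.878] rss=0.718

Stack each dimension's contribution:
  +A: nom +29.800 → Σnom=29.800; wc +0.284/-0.228 → slack +0.284/-0.228; half-tol=0.256, Σhalf²=0.065536
  -B: nom -24.800 → Σnom=5.000; wc +0.020/-0.180 → slack +0.304/-0.408; half-tol=0.100, Σhalf²=0.075536
  -C: nom -11.000 → Σnom=-6.000; wc +0.190/-0.020 → slack +0.494/-0.428; half-tol=0.105, Σhalf²=0.086561
  -D: nom -8.170 → Σnom=-14.170; wc +0.250/-0.250 → slack +0.744/-0.678; half-tol=0.250, Σhalf²=0.149061
  +E: nom +13.600 → Σnom=-0.570; wc +0.330/-0.330 → slack +1.074/-1.008; half-tol=0.330, Σhalf²=0.257961
  -F: nom -20.500 → Σnom=-21.070; wc +0.063/-0.063 → slack +1.137/-1.071; half-tol=0.063, Σhalf²=0.261930
  -G: nom -27.100 → Σnom=-48.170; wc +0.306/-0.306 → slack +1.443/-1.377; half-tol=0.306, Σhalf²=0.355566
  +H: nom +16.100 → Σnom=-32.070; wc +0.086/-0.060 → slack +1.529/-1.437; half-tol=0.073, Σhalf²=0.360895
  -I: nom -28.700 → Σnom=-60.770; wc +0.333/-0.186 → slack +1.862/-1.623; half-tol=0.260, Σhalf²=0.428235
  +J: nom +13.800 → Σnom=-46.970; wc +0.230/-0.360 → slack +2.092/-1.983; half-tol=0.295, Σhalf²=0.515260
Nominal = -46.970. Worst-case = [-46.970 - 1.983, -46.970 + 2.092] = [-48.953, -44.878]. RSS = √0.515260 = 0.718.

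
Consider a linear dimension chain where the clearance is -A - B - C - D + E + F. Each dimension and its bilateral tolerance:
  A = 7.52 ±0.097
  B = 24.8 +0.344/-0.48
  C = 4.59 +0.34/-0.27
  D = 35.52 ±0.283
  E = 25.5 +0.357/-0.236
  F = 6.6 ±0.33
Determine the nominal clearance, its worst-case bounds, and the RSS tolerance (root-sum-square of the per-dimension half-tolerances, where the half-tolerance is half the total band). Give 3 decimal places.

Stack each dimension's contribution:
  -A: nom -7.520 → Σnom=-7.520; wc +0.097/-0.097 → slack +0.097/-0.097; half-tol=0.097, Σhalf²=0.009409
  -B: nom -24.800 → Σnom=-32.320; wc +0.480/-0.344 → slack +0.577/-0.441; half-tol=0.412, Σhalf²=0.179153
  -C: nom -4.590 → Σnom=-36.910; wc +0.270/-0.340 → slack +0.847/-0.781; half-tol=0.305, Σhalf²=0.272178
  -D: nom -35.520 → Σnom=-72.430; wc +0.283/-0.283 → slack +1.130/-1.064; half-tol=0.283, Σhalf²=0.352267
  +E: nom +25.500 → Σnom=-46.930; wc +0.357/-0.236 → slack +1.487/-1.300; half-tol=0.296, Σhalf²=0.440179
  +F: nom +6.600 → Σnom=-40.330; wc +0.330/-0.330 → slack +1.817/-1.630; half-tol=0.330, Σhalf²=0.549079
Nominal = -40.330. Worst-case = [-40.330 - 1.630, -40.330 + 1.817] = [-41.960, -38.513]. RSS = √0.549079 = 0.741.

nominal=-40.330 wc=[-41.960,-38.513] rss=0.741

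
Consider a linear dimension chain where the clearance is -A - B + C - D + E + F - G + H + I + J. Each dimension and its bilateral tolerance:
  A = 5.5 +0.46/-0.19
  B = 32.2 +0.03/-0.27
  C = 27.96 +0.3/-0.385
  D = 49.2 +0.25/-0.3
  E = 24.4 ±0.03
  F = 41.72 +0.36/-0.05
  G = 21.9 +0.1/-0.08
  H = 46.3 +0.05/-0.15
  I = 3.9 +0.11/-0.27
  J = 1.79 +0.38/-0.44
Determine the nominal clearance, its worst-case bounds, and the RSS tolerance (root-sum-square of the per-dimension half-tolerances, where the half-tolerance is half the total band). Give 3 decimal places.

nominal=37.270 wc=[35.105,39.340] rss=0.766

Stack each dimension's contribution:
  -A: nom -5.500 → Σnom=-5.500; wc +0.190/-0.460 → slack +0.190/-0.460; half-tol=0.325, Σhalf²=0.105625
  -B: nom -32.200 → Σnom=-37.700; wc +0.270/-0.030 → slack +0.460/-0.490; half-tol=0.150, Σhalf²=0.128125
  +C: nom +27.960 → Σnom=-9.740; wc +0.300/-0.385 → slack +0.760/-0.875; half-tol=0.343, Σhalf²=0.245431
  -D: nom -49.200 → Σnom=-58.940; wc +0.300/-0.250 → slack +1.060/-1.125; half-tol=0.275, Σhalf²=0.321056
  +E: nom +24.400 → Σnom=-34.540; wc +0.030/-0.030 → slack +1.090/-1.155; half-tol=0.030, Σhalf²=0.321956
  +F: nom +41.720 → Σnom=7.180; wc +0.360/-0.050 → slack +1.450/-1.205; half-tol=0.205, Σhalf²=0.363981
  -G: nom -21.900 → Σnom=-14.720; wc +0.080/-0.100 → slack +1.530/-1.305; half-tol=0.090, Σhalf²=0.372081
  +H: nom +46.300 → Σnom=31.580; wc +0.050/-0.150 → slack +1.580/-1.455; half-tol=0.100, Σhalf²=0.382081
  +I: nom +3.900 → Σnom=35.480; wc +0.110/-0.270 → slack +1.690/-1.725; half-tol=0.190, Σhalf²=0.418181
  +J: nom +1.790 → Σnom=37.270; wc +0.380/-0.440 → slack +2.070/-2.165; half-tol=0.410, Σhalf²=0.586281
Nominal = 37.270. Worst-case = [37.270 - 2.165, 37.270 + 2.070] = [35.105, 39.340]. RSS = √0.586281 = 0.766.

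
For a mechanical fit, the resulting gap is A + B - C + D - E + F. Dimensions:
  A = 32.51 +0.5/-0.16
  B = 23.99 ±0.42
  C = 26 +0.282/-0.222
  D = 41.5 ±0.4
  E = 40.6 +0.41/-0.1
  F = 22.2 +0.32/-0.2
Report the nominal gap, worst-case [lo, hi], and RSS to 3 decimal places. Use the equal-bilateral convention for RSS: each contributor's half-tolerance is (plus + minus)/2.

Stack each dimension's contribution:
  +A: nom +32.510 → Σnom=32.510; wc +0.500/-0.160 → slack +0.500/-0.160; half-tol=0.330, Σhalf²=0.108900
  +B: nom +23.990 → Σnom=56.500; wc +0.420/-0.420 → slack +0.920/-0.580; half-tol=0.420, Σhalf²=0.285300
  -C: nom -26.000 → Σnom=30.500; wc +0.222/-0.282 → slack +1.142/-0.862; half-tol=0.252, Σhalf²=0.348804
  +D: nom +41.500 → Σnom=72.000; wc +0.400/-0.400 → slack +1.542/-1.262; half-tol=0.400, Σhalf²=0.508804
  -E: nom -40.600 → Σnom=31.400; wc +0.100/-0.410 → slack +1.642/-1.672; half-tol=0.255, Σhalf²=0.573829
  +F: nom +22.200 → Σnom=53.600; wc +0.320/-0.200 → slack +1.962/-1.872; half-tol=0.260, Σhalf²=0.641429
Nominal = 53.600. Worst-case = [53.600 - 1.872, 53.600 + 1.962] = [51.728, 55.562]. RSS = √0.641429 = 0.801.

nominal=53.600 wc=[51.728,55.562] rss=0.801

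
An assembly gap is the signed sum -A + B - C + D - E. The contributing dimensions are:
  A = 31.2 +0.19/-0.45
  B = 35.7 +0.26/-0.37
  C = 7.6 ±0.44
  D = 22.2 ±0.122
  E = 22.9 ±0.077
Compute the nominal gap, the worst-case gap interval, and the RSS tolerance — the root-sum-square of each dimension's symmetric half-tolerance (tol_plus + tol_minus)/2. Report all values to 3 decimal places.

nominal=-3.800 wc=[-4.999,-2.451] rss=0.645

Stack each dimension's contribution:
  -A: nom -31.200 → Σnom=-31.200; wc +0.450/-0.190 → slack +0.450/-0.190; half-tol=0.320, Σhalf²=0.102400
  +B: nom +35.700 → Σnom=4.500; wc +0.260/-0.370 → slack +0.710/-0.560; half-tol=0.315, Σhalf²=0.201625
  -C: nom -7.600 → Σnom=-3.100; wc +0.440/-0.440 → slack +1.150/-1.000; half-tol=0.440, Σhalf²=0.395225
  +D: nom +22.200 → Σnom=19.100; wc +0.122/-0.122 → slack +1.272/-1.122; half-tol=0.122, Σhalf²=0.410109
  -E: nom -22.900 → Σnom=-3.800; wc +0.077/-0.077 → slack +1.349/-1.199; half-tol=0.077, Σhalf²=0.416038
Nominal = -3.800. Worst-case = [-3.800 - 1.199, -3.800 + 1.349] = [-4.999, -2.451]. RSS = √0.416038 = 0.645.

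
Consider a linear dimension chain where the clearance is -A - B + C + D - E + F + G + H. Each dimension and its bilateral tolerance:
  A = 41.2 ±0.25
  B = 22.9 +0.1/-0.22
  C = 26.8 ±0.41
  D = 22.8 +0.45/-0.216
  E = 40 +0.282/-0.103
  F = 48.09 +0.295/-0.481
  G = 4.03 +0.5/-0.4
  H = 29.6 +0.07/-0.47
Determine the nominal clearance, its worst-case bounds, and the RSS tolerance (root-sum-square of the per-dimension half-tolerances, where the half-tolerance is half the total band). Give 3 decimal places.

Stack each dimension's contribution:
  -A: nom -41.200 → Σnom=-41.200; wc +0.250/-0.250 → slack +0.250/-0.250; half-tol=0.250, Σhalf²=0.062500
  -B: nom -22.900 → Σnom=-64.100; wc +0.220/-0.100 → slack +0.470/-0.350; half-tol=0.160, Σhalf²=0.088100
  +C: nom +26.800 → Σnom=-37.300; wc +0.410/-0.410 → slack +0.880/-0.760; half-tol=0.410, Σhalf²=0.256200
  +D: nom +22.800 → Σnom=-14.500; wc +0.450/-0.216 → slack +1.330/-0.976; half-tol=0.333, Σhalf²=0.367089
  -E: nom -40.000 → Σnom=-54.500; wc +0.103/-0.282 → slack +1.433/-1.258; half-tol=0.192, Σhalf²=0.404145
  +F: nom +48.090 → Σnom=-6.410; wc +0.295/-0.481 → slack +1.728/-1.739; half-tol=0.388, Σhalf²=0.554689
  +G: nom +4.030 → Σnom=-2.380; wc +0.500/-0.400 → slack +2.228/-2.139; half-tol=0.450, Σhalf²=0.757189
  +H: nom +29.600 → Σnom=27.220; wc +0.070/-0.470 → slack +2.298/-2.609; half-tol=0.270, Σhalf²=0.830089
Nominal = 27.220. Worst-case = [27.220 - 2.609, 27.220 + 2.298] = [24.611, 29.518]. RSS = √0.830089 = 0.911.

nominal=27.220 wc=[24.611,29.518] rss=0.911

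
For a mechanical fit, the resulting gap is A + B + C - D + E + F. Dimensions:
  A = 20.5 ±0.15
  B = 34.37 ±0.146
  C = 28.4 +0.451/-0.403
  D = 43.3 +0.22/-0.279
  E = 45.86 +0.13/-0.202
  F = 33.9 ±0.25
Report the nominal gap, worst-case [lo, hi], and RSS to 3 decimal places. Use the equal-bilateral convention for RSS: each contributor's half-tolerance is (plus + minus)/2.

Stack each dimension's contribution:
  +A: nom +20.500 → Σnom=20.500; wc +0.150/-0.150 → slack +0.150/-0.150; half-tol=0.150, Σhalf²=0.022500
  +B: nom +34.370 → Σnom=54.870; wc +0.146/-0.146 → slack +0.296/-0.296; half-tol=0.146, Σhalf²=0.043816
  +C: nom +28.400 → Σnom=83.270; wc +0.451/-0.403 → slack +0.747/-0.699; half-tol=0.427, Σhalf²=0.226145
  -D: nom -43.300 → Σnom=39.970; wc +0.279/-0.220 → slack +1.026/-0.919; half-tol=0.249, Σhalf²=0.288395
  +E: nom +45.860 → Σnom=85.830; wc +0.130/-0.202 → slack +1.156/-1.121; half-tol=0.166, Σhalf²=0.315951
  +F: nom +33.900 → Σnom=119.730; wc +0.250/-0.250 → slack +1.406/-1.371; half-tol=0.250, Σhalf²=0.378451
Nominal = 119.730. Worst-case = [119.730 - 1.371, 119.730 + 1.406] = [118.359, 121.136]. RSS = √0.378451 = 0.615.

nominal=119.730 wc=[118.359,121.136] rss=0.615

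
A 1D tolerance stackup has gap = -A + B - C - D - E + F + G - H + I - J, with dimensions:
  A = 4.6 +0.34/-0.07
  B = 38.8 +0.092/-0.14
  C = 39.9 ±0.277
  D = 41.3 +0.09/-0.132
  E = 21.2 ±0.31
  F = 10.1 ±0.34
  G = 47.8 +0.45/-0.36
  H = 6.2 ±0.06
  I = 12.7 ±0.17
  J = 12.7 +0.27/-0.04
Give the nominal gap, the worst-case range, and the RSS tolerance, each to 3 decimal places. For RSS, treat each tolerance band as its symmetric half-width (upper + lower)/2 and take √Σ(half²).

nominal=-16.500 wc=[-18.857,-14.559] rss=0.759

Stack each dimension's contribution:
  -A: nom -4.600 → Σnom=-4.600; wc +0.070/-0.340 → slack +0.070/-0.340; half-tol=0.205, Σhalf²=0.042025
  +B: nom +38.800 → Σnom=34.200; wc +0.092/-0.140 → slack +0.162/-0.480; half-tol=0.116, Σhalf²=0.055481
  -C: nom -39.900 → Σnom=-5.700; wc +0.277/-0.277 → slack +0.439/-0.757; half-tol=0.277, Σhalf²=0.132210
  -D: nom -41.300 → Σnom=-47.000; wc +0.132/-0.090 → slack +0.571/-0.847; half-tol=0.111, Σhalf²=0.144531
  -E: nom -21.200 → Σnom=-68.200; wc +0.310/-0.310 → slack +0.881/-1.157; half-tol=0.310, Σhalf²=0.240631
  +F: nom +10.100 → Σnom=-58.100; wc +0.340/-0.340 → slack +1.221/-1.497; half-tol=0.340, Σhalf²=0.356231
  +G: nom +47.800 → Σnom=-10.300; wc +0.450/-0.360 → slack +1.671/-1.857; half-tol=0.405, Σhalf²=0.520256
  -H: nom -6.200 → Σnom=-16.500; wc +0.060/-0.060 → slack +1.731/-1.917; half-tol=0.060, Σhalf²=0.523856
  +I: nom +12.700 → Σnom=-3.800; wc +0.170/-0.170 → slack +1.901/-2.087; half-tol=0.170, Σhalf²=0.552756
  -J: nom -12.700 → Σnom=-16.500; wc +0.040/-0.270 → slack +1.941/-2.357; half-tol=0.155, Σhalf²=0.576781
Nominal = -16.500. Worst-case = [-16.500 - 2.357, -16.500 + 1.941] = [-18.857, -14.559]. RSS = √0.576781 = 0.759.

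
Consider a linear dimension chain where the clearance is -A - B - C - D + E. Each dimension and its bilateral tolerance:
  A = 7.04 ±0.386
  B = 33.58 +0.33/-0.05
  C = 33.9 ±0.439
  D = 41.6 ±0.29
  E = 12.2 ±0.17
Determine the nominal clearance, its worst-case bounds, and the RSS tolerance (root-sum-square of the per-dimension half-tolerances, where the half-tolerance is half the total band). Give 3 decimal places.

Stack each dimension's contribution:
  -A: nom -7.040 → Σnom=-7.040; wc +0.386/-0.386 → slack +0.386/-0.386; half-tol=0.386, Σhalf²=0.148996
  -B: nom -33.580 → Σnom=-40.620; wc +0.050/-0.330 → slack +0.436/-0.716; half-tol=0.190, Σhalf²=0.185096
  -C: nom -33.900 → Σnom=-74.520; wc +0.439/-0.439 → slack +0.875/-1.155; half-tol=0.439, Σhalf²=0.377817
  -D: nom -41.600 → Σnom=-116.120; wc +0.290/-0.290 → slack +1.165/-1.445; half-tol=0.290, Σhalf²=0.461917
  +E: nom +12.200 → Σnom=-103.920; wc +0.170/-0.170 → slack +1.335/-1.615; half-tol=0.170, Σhalf²=0.490817
Nominal = -103.920. Worst-case = [-103.920 - 1.615, -103.920 + 1.335] = [-105.535, -102.585]. RSS = √0.490817 = 0.701.

nominal=-103.920 wc=[-105.535,-102.585] rss=0.701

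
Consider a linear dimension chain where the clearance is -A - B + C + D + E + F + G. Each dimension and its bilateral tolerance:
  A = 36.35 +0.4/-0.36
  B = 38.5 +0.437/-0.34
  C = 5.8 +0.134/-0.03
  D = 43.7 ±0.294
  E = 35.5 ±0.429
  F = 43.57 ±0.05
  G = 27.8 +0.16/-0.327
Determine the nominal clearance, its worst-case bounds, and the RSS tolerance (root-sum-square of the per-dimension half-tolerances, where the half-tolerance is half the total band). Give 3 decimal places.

Stack each dimension's contribution:
  -A: nom -36.350 → Σnom=-36.350; wc +0.360/-0.400 → slack +0.360/-0.400; half-tol=0.380, Σhalf²=0.144400
  -B: nom -38.500 → Σnom=-74.850; wc +0.340/-0.437 → slack +0.700/-0.837; half-tol=0.389, Σhalf²=0.295332
  +C: nom +5.800 → Σnom=-69.050; wc +0.134/-0.030 → slack +0.834/-0.867; half-tol=0.082, Σhalf²=0.302056
  +D: nom +43.700 → Σnom=-25.350; wc +0.294/-0.294 → slack +1.128/-1.161; half-tol=0.294, Σhalf²=0.388492
  +E: nom +35.500 → Σnom=10.150; wc +0.429/-0.429 → slack +1.557/-1.590; half-tol=0.429, Σhalf²=0.572533
  +F: nom +43.570 → Σnom=53.720; wc +0.050/-0.050 → slack +1.607/-1.640; half-tol=0.050, Σhalf²=0.575033
  +G: nom +27.800 → Σnom=81.520; wc +0.160/-0.327 → slack +1.767/-1.967; half-tol=0.243, Σhalf²=0.634325
Nominal = 81.520. Worst-case = [81.520 - 1.967, 81.520 + 1.767] = [79.553, 83.287]. RSS = √0.634325 = 0.796.

nominal=81.520 wc=[79.553,83.287] rss=0.796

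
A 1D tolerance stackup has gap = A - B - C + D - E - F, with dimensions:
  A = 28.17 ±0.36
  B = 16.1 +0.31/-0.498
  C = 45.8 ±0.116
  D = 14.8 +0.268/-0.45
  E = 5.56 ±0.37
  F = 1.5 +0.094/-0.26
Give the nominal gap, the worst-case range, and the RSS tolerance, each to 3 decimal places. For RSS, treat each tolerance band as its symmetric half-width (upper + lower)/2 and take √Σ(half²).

Stack each dimension's contribution:
  +A: nom +28.170 → Σnom=28.170; wc +0.360/-0.360 → slack +0.360/-0.360; half-tol=0.360, Σhalf²=0.129600
  -B: nom -16.100 → Σnom=12.070; wc +0.498/-0.310 → slack +0.858/-0.670; half-tol=0.404, Σhalf²=0.292816
  -C: nom -45.800 → Σnom=-33.730; wc +0.116/-0.116 → slack +0.974/-0.786; half-tol=0.116, Σhalf²=0.306272
  +D: nom +14.800 → Σnom=-18.930; wc +0.268/-0.450 → slack +1.242/-1.236; half-tol=0.359, Σhalf²=0.435153
  -E: nom -5.560 → Σnom=-24.490; wc +0.370/-0.370 → slack +1.612/-1.606; half-tol=0.370, Σhalf²=0.572053
  -F: nom -1.500 → Σnom=-25.990; wc +0.260/-0.094 → slack +1.872/-1.700; half-tol=0.177, Σhalf²=0.603382
Nominal = -25.990. Worst-case = [-25.990 - 1.700, -25.990 + 1.872] = [-27.690, -24.118]. RSS = √0.603382 = 0.777.

nominal=-25.990 wc=[-27.690,-24.118] rss=0.777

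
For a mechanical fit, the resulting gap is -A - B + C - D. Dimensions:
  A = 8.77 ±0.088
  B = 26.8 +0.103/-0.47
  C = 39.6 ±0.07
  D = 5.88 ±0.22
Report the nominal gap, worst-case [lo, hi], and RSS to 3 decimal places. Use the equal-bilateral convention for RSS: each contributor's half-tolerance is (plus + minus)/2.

Stack each dimension's contribution:
  -A: nom -8.770 → Σnom=-8.770; wc +0.088/-0.088 → slack +0.088/-0.088; half-tol=0.088, Σhalf²=0.007744
  -B: nom -26.800 → Σnom=-35.570; wc +0.470/-0.103 → slack +0.558/-0.191; half-tol=0.286, Σhalf²=0.089826
  +C: nom +39.600 → Σnom=4.030; wc +0.070/-0.070 → slack +0.628/-0.261; half-tol=0.070, Σhalf²=0.094726
  -D: nom -5.880 → Σnom=-1.850; wc +0.220/-0.220 → slack +0.848/-0.481; half-tol=0.220, Σhalf²=0.143126
Nominal = -1.850. Worst-case = [-1.850 - 0.481, -1.850 + 0.848] = [-2.331, -1.002]. RSS = √0.143126 = 0.378.

nominal=-1.850 wc=[-2.331,-1.002] rss=0.378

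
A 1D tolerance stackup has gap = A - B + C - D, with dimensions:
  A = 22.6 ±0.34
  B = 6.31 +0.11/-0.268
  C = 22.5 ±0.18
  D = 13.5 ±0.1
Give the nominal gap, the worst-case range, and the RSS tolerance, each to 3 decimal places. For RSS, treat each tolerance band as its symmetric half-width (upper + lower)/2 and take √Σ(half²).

Stack each dimension's contribution:
  +A: nom +22.600 → Σnom=22.600; wc +0.340/-0.340 → slack +0.340/-0.340; half-tol=0.340, Σhalf²=0.115600
  -B: nom -6.310 → Σnom=16.290; wc +0.268/-0.110 → slack +0.608/-0.450; half-tol=0.189, Σhalf²=0.151321
  +C: nom +22.500 → Σnom=38.790; wc +0.180/-0.180 → slack +0.788/-0.630; half-tol=0.180, Σhalf²=0.183721
  -D: nom -13.500 → Σnom=25.290; wc +0.100/-0.100 → slack +0.888/-0.730; half-tol=0.100, Σhalf²=0.193721
Nominal = 25.290. Worst-case = [25.290 - 0.730, 25.290 + 0.888] = [24.560, 26.178]. RSS = √0.193721 = 0.440.

nominal=25.290 wc=[24.560,26.178] rss=0.440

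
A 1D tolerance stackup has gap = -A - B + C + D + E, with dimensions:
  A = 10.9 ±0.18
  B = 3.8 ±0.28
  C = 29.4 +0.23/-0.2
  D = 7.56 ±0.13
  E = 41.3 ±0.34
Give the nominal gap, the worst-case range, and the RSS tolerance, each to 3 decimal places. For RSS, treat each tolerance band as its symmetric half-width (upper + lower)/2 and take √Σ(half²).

nominal=63.560 wc=[62.430,64.720] rss=0.538

Stack each dimension's contribution:
  -A: nom -10.900 → Σnom=-10.900; wc +0.180/-0.180 → slack +0.180/-0.180; half-tol=0.180, Σhalf²=0.032400
  -B: nom -3.800 → Σnom=-14.700; wc +0.280/-0.280 → slack +0.460/-0.460; half-tol=0.280, Σhalf²=0.110800
  +C: nom +29.400 → Σnom=14.700; wc +0.230/-0.200 → slack +0.690/-0.660; half-tol=0.215, Σhalf²=0.157025
  +D: nom +7.560 → Σnom=22.260; wc +0.130/-0.130 → slack +0.820/-0.790; half-tol=0.130, Σhalf²=0.173925
  +E: nom +41.300 → Σnom=63.560; wc +0.340/-0.340 → slack +1.160/-1.130; half-tol=0.340, Σhalf²=0.289525
Nominal = 63.560. Worst-case = [63.560 - 1.130, 63.560 + 1.160] = [62.430, 64.720]. RSS = √0.289525 = 0.538.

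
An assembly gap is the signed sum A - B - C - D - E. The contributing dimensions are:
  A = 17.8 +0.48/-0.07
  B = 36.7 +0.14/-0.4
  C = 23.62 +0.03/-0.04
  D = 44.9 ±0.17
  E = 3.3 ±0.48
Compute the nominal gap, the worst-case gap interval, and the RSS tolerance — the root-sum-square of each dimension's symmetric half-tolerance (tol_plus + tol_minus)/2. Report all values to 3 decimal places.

Stack each dimension's contribution:
  +A: nom +17.800 → Σnom=17.800; wc +0.480/-0.070 → slack +0.480/-0.070; half-tol=0.275, Σhalf²=0.075625
  -B: nom -36.700 → Σnom=-18.900; wc +0.400/-0.140 → slack +0.880/-0.210; half-tol=0.270, Σhalf²=0.148525
  -C: nom -23.620 → Σnom=-42.520; wc +0.040/-0.030 → slack +0.920/-0.240; half-tol=0.035, Σhalf²=0.149750
  -D: nom -44.900 → Σnom=-87.420; wc +0.170/-0.170 → slack +1.090/-0.410; half-tol=0.170, Σhalf²=0.178650
  -E: nom -3.300 → Σnom=-90.720; wc +0.480/-0.480 → slack +1.570/-0.890; half-tol=0.480, Σhalf²=0.409050
Nominal = -90.720. Worst-case = [-90.720 - 0.890, -90.720 + 1.570] = [-91.610, -89.150]. RSS = √0.409050 = 0.640.

nominal=-90.720 wc=[-91.610,-89.150] rss=0.640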